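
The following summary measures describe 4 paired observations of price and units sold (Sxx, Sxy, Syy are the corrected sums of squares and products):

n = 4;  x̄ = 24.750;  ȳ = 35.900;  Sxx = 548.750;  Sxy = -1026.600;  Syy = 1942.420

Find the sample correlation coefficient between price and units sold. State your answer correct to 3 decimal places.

-0.994

r = Sxy/√(Sxx·Syy) = -1026.6/√(1065902.975) = -1026.6/1032.425772 = -0.994357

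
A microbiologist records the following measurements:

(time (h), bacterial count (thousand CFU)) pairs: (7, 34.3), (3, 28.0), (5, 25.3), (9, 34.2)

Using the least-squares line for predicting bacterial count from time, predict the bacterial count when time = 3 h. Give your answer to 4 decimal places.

n = 4, Σx = 24, Σy = 121.8, Σxy = 758.4, Σx² = 164
Sxx = Σx² − (Σx)²/n = 164 − 144 = 20
Sxy = Σxy − (Σx)(Σy)/n = 758.4 − 730.8 = 27.6
b = Sxy/Sxx = 27.6/20 = 1.38
a = ȳ − b·x̄ = 30.45 − 1.38·6 = 22.17
ŷ(3) = a + b·3 = 22.17 + 1.38·3 = 26.31

26.3100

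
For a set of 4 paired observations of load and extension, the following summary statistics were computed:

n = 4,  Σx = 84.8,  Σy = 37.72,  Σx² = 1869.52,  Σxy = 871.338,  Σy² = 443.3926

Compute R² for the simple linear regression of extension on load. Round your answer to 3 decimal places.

Sxx = Σx² − (Σx)²/n = 1869.52 − 1797.76 = 71.76
Sxy = Σxy − (Σx)(Σy)/n = 871.338 − 799.664 = 71.674
Syy = Σy² − (Σy)²/n = 443.3926 − 355.6996 = 87.693
R² = Sxy²/(Sxx·Syy) = (71.674)²/(71.76·87.693) = 0.816349

0.816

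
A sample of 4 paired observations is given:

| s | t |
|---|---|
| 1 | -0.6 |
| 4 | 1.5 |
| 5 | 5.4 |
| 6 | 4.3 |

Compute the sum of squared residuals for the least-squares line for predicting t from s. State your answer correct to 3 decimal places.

4.339

n = 4, Σx = 16, Σy = 10.6, Σxy = 58.2, Σx² = 78, Σy² = 50.26
Sxx = Σx² − (Σx)²/n = 78 − 64 = 14
Sxy = Σxy − (Σx)(Σy)/n = 58.2 − 42.4 = 15.8
Syy = Σy² − (Σy)²/n = 50.26 − 28.09 = 22.17
b = Sxy/Sxx = 15.8/14 = 1.128571
SSE = Syy − b·Sxy = 22.17 − 1.128571·15.8 = 4.338571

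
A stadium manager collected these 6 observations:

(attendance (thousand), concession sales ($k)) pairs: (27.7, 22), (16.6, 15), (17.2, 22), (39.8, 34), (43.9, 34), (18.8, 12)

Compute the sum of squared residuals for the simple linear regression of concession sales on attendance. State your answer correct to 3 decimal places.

n = 6, Σx = 164, Σy = 139, Σxy = 4308.2, Σx² = 5203.38, Σy² = 3649
Sxx = Σx² − (Σx)²/n = 5203.38 − 4482.666667 = 720.713333
Sxy = Σxy − (Σx)(Σy)/n = 4308.2 − 3799.333333 = 508.866667
Syy = Σy² − (Σy)²/n = 3649 − 3220.166667 = 428.833333
b = Sxy/Sxx = 508.866667/720.713333 = 0.706060
SSE = Syy − b·Sxy = 428.833333 − 0.706060·508.866667 = 69.543068

69.543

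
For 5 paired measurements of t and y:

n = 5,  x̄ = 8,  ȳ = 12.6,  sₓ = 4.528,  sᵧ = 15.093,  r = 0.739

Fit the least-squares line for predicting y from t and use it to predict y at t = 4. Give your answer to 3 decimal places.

b = r · sᵧ/sₓ = 0.739 · 15.093/4.528 = 2.463279
a = ȳ − b·x̄ = 12.6 − 2.463279·8 = -7.106231
ŷ(4) = a + b·4 = -7.106231 + 2.463279·4 = 2.746884

2.747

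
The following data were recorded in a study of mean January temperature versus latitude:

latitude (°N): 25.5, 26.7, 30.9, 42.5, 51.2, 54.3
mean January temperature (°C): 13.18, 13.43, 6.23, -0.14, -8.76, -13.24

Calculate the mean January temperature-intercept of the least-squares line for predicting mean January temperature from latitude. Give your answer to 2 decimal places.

35.71

n = 6, Σx = 231.1, Σy = 10.7, Σxy = -286.216, Σx² = 9694.13
Sxx = Σx² − (Σx)²/n = 9694.13 − 8901.201667 = 792.928333
Sxy = Σxy − (Σx)(Σy)/n = -286.216 − 412.128333 = -698.344333
b = Sxy/Sxx = -698.344333/792.928333 = -0.880716
a = ȳ − b·x̄ = 1.783333 − (-0.880716)·38.516667 = 35.705562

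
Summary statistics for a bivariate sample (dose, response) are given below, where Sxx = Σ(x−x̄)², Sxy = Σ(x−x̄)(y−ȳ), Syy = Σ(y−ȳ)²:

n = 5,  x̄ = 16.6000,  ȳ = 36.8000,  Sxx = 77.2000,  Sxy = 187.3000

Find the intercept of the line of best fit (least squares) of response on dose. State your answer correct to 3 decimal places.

b = Sxy/Sxx = 187.3/77.2 = 2.426166
a = ȳ − b·x̄ = 36.8 − 2.426166·16.6 = -3.474352

-3.474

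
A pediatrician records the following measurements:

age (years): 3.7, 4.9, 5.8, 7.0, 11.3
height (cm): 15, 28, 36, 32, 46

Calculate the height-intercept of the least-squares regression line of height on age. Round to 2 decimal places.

n = 5, Σx = 32.7, Σy = 157, Σxy = 1145.3, Σx² = 248.03
Sxx = Σx² − (Σx)²/n = 248.03 − 213.858 = 34.172
Sxy = Σxy − (Σx)(Σy)/n = 1145.3 − 1026.78 = 118.52
b = Sxy/Sxx = 118.52/34.172 = 3.468337
a = ȳ − b·x̄ = 31.4 − 3.468337·6.54 = 8.717078

8.72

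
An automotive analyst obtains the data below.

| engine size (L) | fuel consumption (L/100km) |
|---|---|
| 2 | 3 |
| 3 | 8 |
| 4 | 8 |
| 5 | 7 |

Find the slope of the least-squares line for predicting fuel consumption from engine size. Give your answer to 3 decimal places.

n = 4, Σx = 14, Σy = 26, Σxy = 97, Σx² = 54
Sxx = Σx² − (Σx)²/n = 54 − 49 = 5
Sxy = Σxy − (Σx)(Σy)/n = 97 − 91 = 6
b = Sxy/Sxx = 6/5 = 1.2

1.200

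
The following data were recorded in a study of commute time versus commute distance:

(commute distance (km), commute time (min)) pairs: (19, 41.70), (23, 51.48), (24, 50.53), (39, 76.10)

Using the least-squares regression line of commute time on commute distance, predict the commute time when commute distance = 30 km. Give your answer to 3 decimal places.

n = 4, Σx = 105, Σy = 219.81, Σxy = 6156.96, Σx² = 2987
Sxx = Σx² − (Σx)²/n = 2987 − 2756.25 = 230.75
Sxy = Σxy − (Σx)(Σy)/n = 6156.96 − 5770.0125 = 386.9475
b = Sxy/Sxx = 386.9475/230.75 = 1.676912
a = ȳ − b·x̄ = 54.9525 − 1.676912·26.25 = 10.933554
ŷ(30) = a + b·30 = 10.933554 + 1.676912·30 = 61.240921

61.241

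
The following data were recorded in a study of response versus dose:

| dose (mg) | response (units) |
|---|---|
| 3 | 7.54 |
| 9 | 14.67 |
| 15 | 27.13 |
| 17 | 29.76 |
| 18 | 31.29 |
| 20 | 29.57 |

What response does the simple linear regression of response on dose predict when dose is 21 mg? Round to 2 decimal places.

34.27

n = 6, Σx = 82, Σy = 139.96, Σxy = 2222.14, Σx² = 1328
Sxx = Σx² − (Σx)²/n = 1328 − 1120.666667 = 207.333333
Sxy = Σxy − (Σx)(Σy)/n = 2222.14 − 1912.786667 = 309.353333
b = Sxy/Sxx = 309.353333/207.333333 = 1.492058
a = ȳ − b·x̄ = 23.326667 − 1.492058·13.666667 = 2.935209
ŷ(21) = a + b·21 = 2.935209 + 1.492058·21 = 34.268424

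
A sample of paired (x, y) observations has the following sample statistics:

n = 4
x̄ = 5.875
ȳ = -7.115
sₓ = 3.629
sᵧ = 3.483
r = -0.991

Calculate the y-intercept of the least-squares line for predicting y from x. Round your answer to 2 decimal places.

b = r · sᵧ/sₓ = -0.991 · 3.483/3.629 = -0.951131
a = ȳ − b·x̄ = -7.115 − (-0.951131)·5.875 = -1.527108

-1.53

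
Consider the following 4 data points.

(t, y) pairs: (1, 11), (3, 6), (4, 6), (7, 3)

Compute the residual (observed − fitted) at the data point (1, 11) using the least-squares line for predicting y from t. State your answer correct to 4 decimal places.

1.0533

n = 4, Σx = 15, Σy = 26, Σxy = 74, Σx² = 75
Sxx = Σx² − (Σx)²/n = 75 − 56.25 = 18.75
Sxy = Σxy − (Σx)(Σy)/n = 74 − 97.5 = -23.5
b = Sxy/Sxx = -23.5/18.75 = -1.253333
a = ȳ − b·x̄ = 6.5 − (-1.253333)·3.75 = 11.2
ŷ(1) = 11.2 + (-1.253333)·1 = 9.946667
residual = y − ŷ = 11 − 9.946667 = 1.053333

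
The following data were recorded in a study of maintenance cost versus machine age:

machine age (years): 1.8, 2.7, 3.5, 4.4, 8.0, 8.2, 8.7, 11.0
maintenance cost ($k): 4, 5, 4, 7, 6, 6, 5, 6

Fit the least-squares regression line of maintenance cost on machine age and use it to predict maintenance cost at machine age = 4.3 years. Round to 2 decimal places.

n = 8, Σx = 48.3, Σy = 43, Σxy = 272.2, Σx² = 370.07
Sxx = Σx² − (Σx)²/n = 370.07 − 291.61125 = 78.45875
Sxy = Σxy − (Σx)(Σy)/n = 272.2 − 259.6125 = 12.5875
b = Sxy/Sxx = 12.5875/78.45875 = 0.160435
a = ȳ − b·x̄ = 5.375 − 0.160435·6.0375 = 4.406376
ŷ(4.3) = a + b·4.3 = 4.406376 + 0.160435·4.3 = 5.096245

5.10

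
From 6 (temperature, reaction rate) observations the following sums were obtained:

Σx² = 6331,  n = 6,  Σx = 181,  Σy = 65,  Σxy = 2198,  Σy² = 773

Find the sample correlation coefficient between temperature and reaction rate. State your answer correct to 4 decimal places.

0.9687

Sxx = Σx² − (Σx)²/n = 6331 − 5460.166667 = 870.833333
Sxy = Σxy − (Σx)(Σy)/n = 2198 − 1960.833333 = 237.166667
Syy = Σy² − (Σy)²/n = 773 − 704.166667 = 68.833333
r = Sxy/√(Sxx·Syy) = 237.166667/√(59942.361111) = 237.166667/244.831291 = 0.968694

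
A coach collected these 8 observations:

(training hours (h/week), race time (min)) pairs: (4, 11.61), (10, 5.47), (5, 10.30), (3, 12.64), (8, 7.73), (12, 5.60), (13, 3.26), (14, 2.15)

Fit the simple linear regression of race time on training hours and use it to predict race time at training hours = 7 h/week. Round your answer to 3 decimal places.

n = 8, Σx = 69, Σy = 58.76, Σxy = 392.08, Σx² = 723
Sxx = Σx² − (Σx)²/n = 723 − 595.125 = 127.875
Sxy = Σxy − (Σx)(Σy)/n = 392.08 − 506.805 = -114.725
b = Sxy/Sxx = -114.725/127.875 = -0.897165
a = ȳ − b·x̄ = 7.345 − (-0.897165)·8.625 = 15.083050
ŷ(7) = a + b·7 = 15.083050 + (-0.897165)·7 = 8.802893

8.803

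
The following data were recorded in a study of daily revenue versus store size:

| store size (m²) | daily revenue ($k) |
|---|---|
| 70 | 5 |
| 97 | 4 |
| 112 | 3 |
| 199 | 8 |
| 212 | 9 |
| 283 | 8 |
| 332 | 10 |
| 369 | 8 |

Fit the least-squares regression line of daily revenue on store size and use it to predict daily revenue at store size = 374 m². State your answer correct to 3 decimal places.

n = 8, Σx = 1674, Σy = 55, Σxy = 13110, Σx² = 437872
Sxx = Σx² − (Σx)²/n = 437872 − 350284.5 = 87587.5
Sxy = Σxy − (Σx)(Σy)/n = 13110 − 11508.75 = 1601.25
b = Sxy/Sxx = 1601.25/87587.5 = 0.018282
a = ȳ − b·x̄ = 6.875 − 0.018282·209.25 = 3.049550
ŷ(374) = a + b·374 = 3.049550 + 0.018282·374 = 9.886913

9.887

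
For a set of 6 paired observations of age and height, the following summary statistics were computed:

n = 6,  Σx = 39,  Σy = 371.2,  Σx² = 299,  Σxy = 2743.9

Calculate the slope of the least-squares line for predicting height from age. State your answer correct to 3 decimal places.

Sxx = Σx² − (Σx)²/n = 299 − 253.5 = 45.5
Sxy = Σxy − (Σx)(Σy)/n = 2743.9 − 2412.8 = 331.1
b = Sxy/Sxx = 331.1/45.5 = 7.276923

7.277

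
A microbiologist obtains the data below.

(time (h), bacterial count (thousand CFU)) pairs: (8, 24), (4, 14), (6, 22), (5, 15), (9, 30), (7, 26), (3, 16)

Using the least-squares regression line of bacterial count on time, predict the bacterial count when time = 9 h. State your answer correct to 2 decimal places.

n = 7, Σx = 42, Σy = 147, Σxy = 955, Σx² = 280
Sxx = Σx² − (Σx)²/n = 280 − 252 = 28
Sxy = Σxy − (Σx)(Σy)/n = 955 − 882 = 73
b = Sxy/Sxx = 73/28 = 2.607143
a = ȳ − b·x̄ = 21 − 2.607143·6 = 5.357143
ŷ(9) = a + b·9 = 5.357143 + 2.607143·9 = 28.821429

28.82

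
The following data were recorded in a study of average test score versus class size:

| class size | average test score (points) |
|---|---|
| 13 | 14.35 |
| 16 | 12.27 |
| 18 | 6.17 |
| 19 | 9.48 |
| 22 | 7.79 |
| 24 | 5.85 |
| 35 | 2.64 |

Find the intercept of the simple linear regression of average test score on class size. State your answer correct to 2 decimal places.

18.68

n = 7, Σx = 147, Σy = 58.55, Σxy = 1078.23, Σx² = 3395
Sxx = Σx² − (Σx)²/n = 3395 − 3087 = 308
Sxy = Σxy − (Σx)(Σy)/n = 1078.23 − 1229.55 = -151.32
b = Sxy/Sxx = -151.32/308 = -0.491299
a = ȳ − b·x̄ = 8.364286 − (-0.491299)·21 = 18.681558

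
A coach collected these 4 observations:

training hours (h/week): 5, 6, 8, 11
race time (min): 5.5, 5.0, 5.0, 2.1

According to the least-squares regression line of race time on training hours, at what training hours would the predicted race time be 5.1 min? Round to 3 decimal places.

n = 4, Σx = 30, Σy = 17.6, Σxy = 120.6, Σx² = 246
Sxx = Σx² − (Σx)²/n = 246 − 225 = 21
Sxy = Σxy − (Σx)(Σy)/n = 120.6 − 132 = -11.4
b = Sxy/Sxx = -11.4/21 = -0.542857
a = ȳ − b·x̄ = 4.4 − (-0.542857)·7.5 = 8.471429
Set a + b·x = 5.1: x = (5.1 − 8.471429) / (-0.542857) = 6.210526

6.211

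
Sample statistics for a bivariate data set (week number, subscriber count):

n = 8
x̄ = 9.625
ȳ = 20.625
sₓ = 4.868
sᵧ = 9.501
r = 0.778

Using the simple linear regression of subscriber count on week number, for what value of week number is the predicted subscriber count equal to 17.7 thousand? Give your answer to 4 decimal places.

b = r · sᵧ/sₓ = 0.778 · 9.501/4.868 = 1.518442
a = ȳ − b·x̄ = 20.625 − 1.518442·9.625 = 6.009991
Set a + b·x = 17.7: x = (17.7 − 6.009991) / 1.518442 = 7.698684

7.6987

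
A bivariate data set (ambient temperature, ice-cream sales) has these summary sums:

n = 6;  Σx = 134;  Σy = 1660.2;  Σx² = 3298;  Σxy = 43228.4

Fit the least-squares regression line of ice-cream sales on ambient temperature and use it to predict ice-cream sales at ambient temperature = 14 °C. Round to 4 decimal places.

Sxx = Σx² − (Σx)²/n = 3298 − 2992.666667 = 305.333333
Sxy = Σxy − (Σx)(Σy)/n = 43228.4 − 37077.8 = 6150.6
b = Sxy/Sxx = 6150.6/305.333333 = 20.143886
a = ȳ − b·x̄ = 276.7 − 20.143886·22.333333 = -173.180131
ŷ(14) = a + b·14 = -173.180131 + 20.143886·14 = 108.834279

108.8343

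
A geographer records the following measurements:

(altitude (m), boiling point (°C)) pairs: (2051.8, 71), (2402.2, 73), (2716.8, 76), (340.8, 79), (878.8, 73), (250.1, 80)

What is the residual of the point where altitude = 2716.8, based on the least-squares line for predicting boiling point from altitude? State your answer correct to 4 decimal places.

n = 6, Σx = 8640.5, Σy = 452, Σxy = 638598.8, Σx² = 18312434.41
Sxx = Σx² − (Σx)²/n = 18312434.41 − 12443040.041667 = 5869394.368333
Sxy = Σxy − (Σx)(Σy)/n = 638598.8 − 650917.666667 = -12318.866667
b = Sxy/Sxx = -12318.866667/5869394.368333 = -0.002099
a = ȳ − b·x̄ = 75.333333 − (-0.002099)·1440.083333 = 78.355825
ŷ(2716.8) = 78.355825 + (-0.002099)·2716.8 = 72.653721
residual = y − ŷ = 76 − 72.653721 = 3.346279

3.3463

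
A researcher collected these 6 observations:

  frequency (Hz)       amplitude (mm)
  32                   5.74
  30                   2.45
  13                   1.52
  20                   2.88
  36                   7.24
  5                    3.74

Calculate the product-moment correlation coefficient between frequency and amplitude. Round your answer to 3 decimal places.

n = 6, Σx = 136, Σy = 23.57, Σxy = 613.88, Σx² = 3814, Σy² = 115.9601
Sxx = Σx² − (Σx)²/n = 3814 − 3082.666667 = 731.333333
Sxy = Σxy − (Σx)(Σy)/n = 613.88 − 534.253333 = 79.626667
Syy = Σy² − (Σy)²/n = 115.9601 − 92.590817 = 23.369283
r = Sxy/√(Sxx·Syy) = 79.626667/√(17090.735878) = 79.626667/130.731541 = 0.609085

0.609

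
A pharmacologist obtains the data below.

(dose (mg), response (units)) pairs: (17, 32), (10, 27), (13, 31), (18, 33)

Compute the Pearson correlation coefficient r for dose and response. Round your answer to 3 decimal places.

n = 4, Σx = 58, Σy = 123, Σxy = 1811, Σx² = 882, Σy² = 3803
Sxx = Σx² − (Σx)²/n = 882 − 841 = 41
Sxy = Σxy − (Σx)(Σy)/n = 1811 − 1783.5 = 27.5
Syy = Σy² − (Σy)²/n = 3803 − 3782.25 = 20.75
r = Sxy/√(Sxx·Syy) = 27.5/√(850.75) = 27.5/29.167619 = 0.942826

0.943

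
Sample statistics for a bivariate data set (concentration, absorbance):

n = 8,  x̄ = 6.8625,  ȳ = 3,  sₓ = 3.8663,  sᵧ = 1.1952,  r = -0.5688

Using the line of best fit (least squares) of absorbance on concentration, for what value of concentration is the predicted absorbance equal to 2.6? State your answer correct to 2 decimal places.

9.14

b = r · sᵧ/sₓ = -0.5688 · 1.1952/3.8663 = -0.175835
a = ȳ − b·x̄ = 3 − (-0.175835)·6.8625 = 4.206666
Set a + b·x = 2.6: x = (2.6 − 4.206666) / (-0.175835) = 9.137364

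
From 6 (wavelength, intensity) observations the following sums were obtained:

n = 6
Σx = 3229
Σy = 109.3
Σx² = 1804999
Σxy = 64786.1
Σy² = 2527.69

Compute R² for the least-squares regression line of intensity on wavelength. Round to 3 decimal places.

Sxx = Σx² − (Σx)²/n = 1804999 − 1737740.166667 = 67258.833333
Sxy = Σxy − (Σx)(Σy)/n = 64786.1 − 58821.616667 = 5964.483333
Syy = Σy² − (Σy)²/n = 2527.69 − 1991.081667 = 536.608333
R² = Sxy²/(Sxx·Syy) = (5964.483333)²/(67258.833333·536.608333) = 0.985687

0.986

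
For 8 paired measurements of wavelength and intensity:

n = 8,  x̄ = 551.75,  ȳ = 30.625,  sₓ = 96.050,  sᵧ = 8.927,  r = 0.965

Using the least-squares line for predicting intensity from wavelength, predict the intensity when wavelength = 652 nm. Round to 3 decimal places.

b = r · sᵧ/sₓ = 0.965 · 8.927/96.05 = 0.089688
a = ȳ − b·x̄ = 30.625 − 0.089688·551.75 = -18.860484
ŷ(652) = a + b·652 = -18.860484 + 0.089688·652 = 39.616246

39.616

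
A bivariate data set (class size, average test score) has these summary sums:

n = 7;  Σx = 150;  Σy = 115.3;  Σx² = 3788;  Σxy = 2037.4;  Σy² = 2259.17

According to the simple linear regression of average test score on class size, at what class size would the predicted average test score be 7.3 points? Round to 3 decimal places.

Sxx = Σx² − (Σx)²/n = 3788 − 3214.285714 = 573.714286
Sxy = Σxy − (Σx)(Σy)/n = 2037.4 − 2470.714286 = -433.314286
b = Sxy/Sxx = -433.314286/573.714286 = -0.755279
a = ȳ − b·x̄ = 16.471429 − (-0.755279)·21.428571 = 32.655976
Set a + b·x = 7.3: x = (7.3 − 32.655976) / (-0.755279) = 33.571673

33.572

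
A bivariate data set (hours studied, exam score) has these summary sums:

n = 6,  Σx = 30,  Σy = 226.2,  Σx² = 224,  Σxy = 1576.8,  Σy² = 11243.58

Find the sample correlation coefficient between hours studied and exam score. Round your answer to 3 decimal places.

0.994

Sxx = Σx² − (Σx)²/n = 224 − 150 = 74
Sxy = Σxy − (Σx)(Σy)/n = 1576.8 − 1131 = 445.8
Syy = Σy² − (Σy)²/n = 11243.58 − 8527.74 = 2715.84
r = Sxy/√(Sxx·Syy) = 445.8/√(200972.16) = 445.8/448.299186 = 0.994425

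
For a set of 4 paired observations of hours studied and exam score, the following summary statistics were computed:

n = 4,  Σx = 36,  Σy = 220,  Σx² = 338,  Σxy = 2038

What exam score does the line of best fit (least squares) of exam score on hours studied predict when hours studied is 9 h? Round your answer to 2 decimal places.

55.00

Sxx = Σx² − (Σx)²/n = 338 − 324 = 14
Sxy = Σxy − (Σx)(Σy)/n = 2038 − 1980 = 58
b = Sxy/Sxx = 58/14 = 4.142857
a = ȳ − b·x̄ = 55 − 4.142857·9 = 17.714286
ŷ(9) = a + b·9 = 17.714286 + 4.142857·9 = 55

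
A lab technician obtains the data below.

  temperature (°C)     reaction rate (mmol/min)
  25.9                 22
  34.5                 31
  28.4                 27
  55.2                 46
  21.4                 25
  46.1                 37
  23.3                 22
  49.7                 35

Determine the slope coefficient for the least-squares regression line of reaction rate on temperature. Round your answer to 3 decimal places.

n = 8, Σx = 284.5, Σy = 245, Σxy = 9438.1, Σx² = 11310.81
Sxx = Σx² − (Σx)²/n = 11310.81 − 10117.53125 = 1193.27875
Sxy = Σxy − (Σx)(Σy)/n = 9438.1 − 8712.8125 = 725.2875
b = Sxy/Sxx = 725.2875/1193.27875 = 0.607811

0.608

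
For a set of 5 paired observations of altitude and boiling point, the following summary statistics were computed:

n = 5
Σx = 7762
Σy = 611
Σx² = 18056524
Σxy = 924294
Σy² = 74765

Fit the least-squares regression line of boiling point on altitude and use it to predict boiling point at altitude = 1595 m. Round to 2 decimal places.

122.03

Sxx = Σx² − (Σx)²/n = 18056524 − 12049728.8 = 6006795.2
Sxy = Σxy − (Σx)(Σy)/n = 924294 − 948516.4 = -24222.4
b = Sxy/Sxx = -24222.4/6006795.2 = -0.004032
a = ȳ − b·x̄ = 122.2 − (-0.004032)·1552.4 = 128.460053
ŷ(1595) = a + b·1595 = 128.460053 + (-0.004032)·1595 = 122.028216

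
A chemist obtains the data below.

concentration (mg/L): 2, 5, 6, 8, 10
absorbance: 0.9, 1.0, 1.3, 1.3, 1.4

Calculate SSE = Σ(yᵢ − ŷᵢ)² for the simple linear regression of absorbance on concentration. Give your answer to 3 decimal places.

n = 5, Σx = 31, Σy = 5.9, Σxy = 39, Σx² = 229, Σy² = 7.15
Sxx = Σx² − (Σx)²/n = 229 − 192.2 = 36.8
Sxy = Σxy − (Σx)(Σy)/n = 39 − 36.58 = 2.42
Syy = Σy² − (Σy)²/n = 7.15 − 6.962 = 0.188
b = Sxy/Sxx = 2.42/36.8 = 0.065761
SSE = Syy − b·Sxy = 0.188 − 0.065761·2.42 = 0.028859

0.029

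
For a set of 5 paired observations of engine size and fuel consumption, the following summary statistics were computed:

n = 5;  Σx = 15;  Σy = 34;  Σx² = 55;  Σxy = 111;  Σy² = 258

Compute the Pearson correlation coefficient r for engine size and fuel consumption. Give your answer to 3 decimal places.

Sxx = Σx² − (Σx)²/n = 55 − 45 = 10
Sxy = Σxy − (Σx)(Σy)/n = 111 − 102 = 9
Syy = Σy² − (Σy)²/n = 258 − 231.2 = 26.8
r = Sxy/√(Sxx·Syy) = 9/√(268) = 9/16.370706 = 0.549762

0.550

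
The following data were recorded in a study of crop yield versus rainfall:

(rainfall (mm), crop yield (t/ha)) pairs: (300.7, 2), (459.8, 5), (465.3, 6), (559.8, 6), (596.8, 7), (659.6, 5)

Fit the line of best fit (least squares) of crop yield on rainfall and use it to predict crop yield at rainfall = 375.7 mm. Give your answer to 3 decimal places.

3.849

n = 6, Σx = 3042, Σy = 31, Σxy = 16526.6, Σx² = 1622959.06
Sxx = Σx² − (Σx)²/n = 1622959.06 − 1542294 = 80665.06
Sxy = Σxy − (Σx)(Σy)/n = 16526.6 − 15717 = 809.6
b = Sxy/Sxx = 809.6/80665.06 = 0.010037
a = ȳ − b·x̄ = 5.166667 − 0.010037·507 = 0.078129
ŷ(375.7) = a + b·375.7 = 0.078129 + 0.010037·375.7 = 3.848866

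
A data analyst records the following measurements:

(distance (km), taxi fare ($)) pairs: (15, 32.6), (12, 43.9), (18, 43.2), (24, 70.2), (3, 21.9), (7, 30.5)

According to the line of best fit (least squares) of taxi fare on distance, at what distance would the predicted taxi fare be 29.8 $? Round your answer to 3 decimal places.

7.814

n = 6, Σx = 79, Σy = 242.3, Σxy = 3757.4, Σx² = 1327
Sxx = Σx² − (Σx)²/n = 1327 − 1040.166667 = 286.833333
Sxy = Σxy − (Σx)(Σy)/n = 3757.4 − 3190.283333 = 567.116667
b = Sxy/Sxx = 567.116667/286.833333 = 1.977164
a = ȳ − b·x̄ = 40.383333 − 1.977164·13.166667 = 14.350668
Set a + b·x = 29.8: x = (29.8 − 14.350668) / 1.977164 = 7.813883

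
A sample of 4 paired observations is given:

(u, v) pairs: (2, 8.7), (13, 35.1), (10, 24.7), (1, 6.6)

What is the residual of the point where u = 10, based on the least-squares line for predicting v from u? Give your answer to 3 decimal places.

-2.047

n = 4, Σx = 26, Σy = 75.1, Σxy = 727.3, Σx² = 274
Sxx = Σx² − (Σx)²/n = 274 − 169 = 105
Sxy = Σxy − (Σx)(Σy)/n = 727.3 − 488.15 = 239.15
b = Sxy/Sxx = 239.15/105 = 2.277619
a = ȳ − b·x̄ = 18.775 − 2.277619·6.5 = 3.970476
ŷ(10) = 3.970476 + 2.277619·10 = 26.746667
residual = y − ŷ = 24.7 − 26.746667 = -2.046667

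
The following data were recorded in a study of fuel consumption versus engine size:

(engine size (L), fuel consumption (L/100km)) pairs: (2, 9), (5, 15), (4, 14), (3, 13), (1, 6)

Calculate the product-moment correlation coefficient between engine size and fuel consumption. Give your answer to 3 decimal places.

n = 5, Σx = 15, Σy = 57, Σxy = 194, Σx² = 55, Σy² = 707
Sxx = Σx² − (Σx)²/n = 55 − 45 = 10
Sxy = Σxy − (Σx)(Σy)/n = 194 − 171 = 23
Syy = Σy² − (Σy)²/n = 707 − 649.8 = 57.2
r = Sxy/√(Sxx·Syy) = 23/√(572) = 23/23.916521 = 0.961678

0.962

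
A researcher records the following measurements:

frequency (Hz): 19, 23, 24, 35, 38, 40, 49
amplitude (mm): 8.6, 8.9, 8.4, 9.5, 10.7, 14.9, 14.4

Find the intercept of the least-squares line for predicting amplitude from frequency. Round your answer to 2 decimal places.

3.68

n = 7, Σx = 228, Σy = 75.4, Σxy = 2610.4, Σx² = 8136
Sxx = Σx² − (Σx)²/n = 8136 − 7426.285714 = 709.714286
Sxy = Σxy − (Σx)(Σy)/n = 2610.4 − 2455.885714 = 154.514286
b = Sxy/Sxx = 154.514286/709.714286 = 0.217713
a = ȳ − b·x̄ = 10.771429 − 0.217713·32.571429 = 3.680193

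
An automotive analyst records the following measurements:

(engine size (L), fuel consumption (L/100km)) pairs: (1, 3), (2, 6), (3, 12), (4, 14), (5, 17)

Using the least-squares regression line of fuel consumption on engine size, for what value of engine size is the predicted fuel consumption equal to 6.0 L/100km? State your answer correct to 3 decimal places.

n = 5, Σx = 15, Σy = 52, Σxy = 192, Σx² = 55
Sxx = Σx² − (Σx)²/n = 55 − 45 = 10
Sxy = Σxy − (Σx)(Σy)/n = 192 − 156 = 36
b = Sxy/Sxx = 36/10 = 3.6
a = ȳ − b·x̄ = 10.4 − 3.6·3 = -0.4
Set a + b·x = 6.0: x = (6.0 − (-0.4)) / 3.6 = 1.777778

1.778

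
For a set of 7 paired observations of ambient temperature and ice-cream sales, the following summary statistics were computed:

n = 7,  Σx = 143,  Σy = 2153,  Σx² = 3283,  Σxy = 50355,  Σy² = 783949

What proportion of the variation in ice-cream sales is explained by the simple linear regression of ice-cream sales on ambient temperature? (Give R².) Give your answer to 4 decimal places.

0.9221

Sxx = Σx² − (Σx)²/n = 3283 − 2921.285714 = 361.714286
Sxy = Σxy − (Σx)(Σy)/n = 50355 − 43982.714286 = 6372.285714
Syy = Σy² − (Σy)²/n = 783949 − 662201.285714 = 121747.714286
R² = Sxy²/(Sxx·Syy) = (6372.285714)²/(361.714286·121747.714286) = 0.922070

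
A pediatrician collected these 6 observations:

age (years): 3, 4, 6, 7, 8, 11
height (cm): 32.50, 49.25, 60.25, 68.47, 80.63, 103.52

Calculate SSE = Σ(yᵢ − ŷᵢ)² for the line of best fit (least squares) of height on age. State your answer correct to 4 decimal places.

n = 6, Σx = 39, Σy = 394.62, Σxy = 2919.05, Σx² = 295, Σy² = 29017.6032
Sxx = Σx² − (Σx)²/n = 295 − 253.5 = 41.5
Sxy = Σxy − (Σx)(Σy)/n = 2919.05 − 2565.03 = 354.02
Syy = Σy² − (Σy)²/n = 29017.6032 − 25954.1574 = 3063.4458
b = Sxy/Sxx = 354.02/41.5 = 8.530602
SSE = Syy − b·Sxy = 3063.4458 − 8.530602·354.02 = 43.441935

43.4419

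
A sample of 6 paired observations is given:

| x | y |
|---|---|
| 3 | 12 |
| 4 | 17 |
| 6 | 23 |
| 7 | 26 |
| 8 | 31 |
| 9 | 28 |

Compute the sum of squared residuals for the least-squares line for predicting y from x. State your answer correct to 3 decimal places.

21.267

n = 6, Σx = 37, Σy = 137, Σxy = 924, Σx² = 255, Σy² = 3383
Sxx = Σx² − (Σx)²/n = 255 − 228.166667 = 26.833333
Sxy = Σxy − (Σx)(Σy)/n = 924 − 844.833333 = 79.166667
Syy = Σy² − (Σy)²/n = 3383 − 3128.166667 = 254.833333
b = Sxy/Sxx = 79.166667/26.833333 = 2.950311
SSE = Syy − b·Sxy = 254.833333 − 2.950311·79.166667 = 21.267081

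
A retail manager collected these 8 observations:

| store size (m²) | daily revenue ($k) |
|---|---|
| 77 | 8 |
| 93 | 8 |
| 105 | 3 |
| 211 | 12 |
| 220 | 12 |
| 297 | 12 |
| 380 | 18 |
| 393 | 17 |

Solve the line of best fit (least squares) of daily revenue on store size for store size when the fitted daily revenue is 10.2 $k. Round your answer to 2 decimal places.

n = 8, Σx = 1776, Σy = 90, Σxy = 23932, Σx² = 505582
Sxx = Σx² − (Σx)²/n = 505582 − 394272 = 111310
Sxy = Σxy − (Σx)(Σy)/n = 23932 − 19980 = 3952
b = Sxy/Sxx = 3952/111310 = 0.035504
a = ȳ − b·x̄ = 11.25 − 0.035504·222 = 3.368013
Set a + b·x = 10.2: x = (10.2 − 3.368013) / 0.035504 = 192.426240

192.43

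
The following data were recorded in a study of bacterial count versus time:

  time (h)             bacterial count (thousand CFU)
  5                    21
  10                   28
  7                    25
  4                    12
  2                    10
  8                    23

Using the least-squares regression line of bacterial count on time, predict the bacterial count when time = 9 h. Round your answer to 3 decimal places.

n = 6, Σx = 36, Σy = 119, Σxy = 812, Σx² = 258
Sxx = Σx² − (Σx)²/n = 258 − 216 = 42
Sxy = Σxy − (Σx)(Σy)/n = 812 − 714 = 98
b = Sxy/Sxx = 98/42 = 2.333333
a = ȳ − b·x̄ = 19.833333 − 2.333333·6 = 5.833333
ŷ(9) = a + b·9 = 5.833333 + 2.333333·9 = 26.833333

26.833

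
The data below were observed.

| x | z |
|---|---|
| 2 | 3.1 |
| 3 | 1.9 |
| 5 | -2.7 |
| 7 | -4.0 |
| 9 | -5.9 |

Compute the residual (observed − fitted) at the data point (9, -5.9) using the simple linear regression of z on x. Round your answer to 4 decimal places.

0.6226

n = 5, Σx = 26, Σy = -7.6, Σxy = -82.7, Σx² = 168
Sxx = Σx² − (Σx)²/n = 168 − 135.2 = 32.8
Sxy = Σxy − (Σx)(Σy)/n = -82.7 − (-39.52) = -43.18
b = Sxy/Sxx = -43.18/32.8 = -1.316463
a = ȳ − b·x̄ = -1.52 − (-1.316463)·5.2 = 5.325610
ŷ(9) = 5.325610 + (-1.316463)·9 = -6.522561
residual = y − ŷ = -5.9 − (-6.522561) = 0.622561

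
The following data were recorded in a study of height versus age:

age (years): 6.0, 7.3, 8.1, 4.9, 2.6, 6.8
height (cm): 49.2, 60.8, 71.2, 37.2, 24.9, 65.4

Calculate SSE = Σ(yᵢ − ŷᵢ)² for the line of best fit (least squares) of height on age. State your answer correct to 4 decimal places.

89.8372

n = 6, Σx = 35.7, Σy = 308.7, Σxy = 2007.5, Σx² = 231.91, Σy² = 17467.73
Sxx = Σx² − (Σx)²/n = 231.91 − 212.415 = 19.495
Sxy = Σxy − (Σx)(Σy)/n = 2007.5 − 1836.765 = 170.735
Syy = Σy² − (Σy)²/n = 17467.73 − 15882.615 = 1585.115
b = Sxy/Sxx = 170.735/19.495 = 8.757887
SSE = Syy − b·Sxy = 1585.115 − 8.757887·170.735 = 89.837225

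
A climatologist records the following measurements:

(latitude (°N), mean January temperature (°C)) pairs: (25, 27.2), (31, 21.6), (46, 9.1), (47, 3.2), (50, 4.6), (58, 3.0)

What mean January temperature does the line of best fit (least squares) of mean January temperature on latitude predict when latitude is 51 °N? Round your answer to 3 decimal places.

n = 6, Σx = 257, Σy = 68.7, Σxy = 2322.6, Σx² = 11775
Sxx = Σx² − (Σx)²/n = 11775 − 11008.166667 = 766.833333
Sxy = Σxy − (Σx)(Σy)/n = 2322.6 − 2942.65 = -620.05
b = Sxy/Sxx = -620.05/766.833333 = -0.808585
a = ȳ − b·x̄ = 11.45 − (-0.808585)·42.833333 = 46.084395
ŷ(51) = a + b·51 = 46.084395 + (-0.808585)·51 = 4.846555

4.847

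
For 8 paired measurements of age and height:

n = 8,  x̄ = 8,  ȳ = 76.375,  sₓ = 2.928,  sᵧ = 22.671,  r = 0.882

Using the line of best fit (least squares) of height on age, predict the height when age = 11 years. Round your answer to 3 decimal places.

96.863

b = r · sᵧ/sₓ = 0.882 · 22.671/2.928 = 6.829174
a = ȳ − b·x̄ = 76.375 − 6.829174·8 = 21.741607
ŷ(11) = a + b·11 = 21.741607 + 6.829174·11 = 96.862523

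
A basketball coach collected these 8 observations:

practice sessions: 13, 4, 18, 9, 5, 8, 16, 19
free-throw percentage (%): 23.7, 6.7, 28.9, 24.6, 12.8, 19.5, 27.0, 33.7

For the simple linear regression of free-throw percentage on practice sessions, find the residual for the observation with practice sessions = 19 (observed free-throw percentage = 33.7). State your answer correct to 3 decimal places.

1.048

n = 8, Σx = 92, Σy = 176.9, Σxy = 2368.8, Σx² = 1296
Sxx = Σx² − (Σx)²/n = 1296 − 1058 = 238
Sxy = Σxy − (Σx)(Σy)/n = 2368.8 − 2034.35 = 334.45
b = Sxy/Sxx = 334.45/238 = 1.405252
a = ȳ − b·x̄ = 22.1125 − 1.405252·11.5 = 5.952101
ŷ(19) = 5.952101 + 1.405252·19 = 32.651891
residual = y − ŷ = 33.7 − 32.651891 = 1.048109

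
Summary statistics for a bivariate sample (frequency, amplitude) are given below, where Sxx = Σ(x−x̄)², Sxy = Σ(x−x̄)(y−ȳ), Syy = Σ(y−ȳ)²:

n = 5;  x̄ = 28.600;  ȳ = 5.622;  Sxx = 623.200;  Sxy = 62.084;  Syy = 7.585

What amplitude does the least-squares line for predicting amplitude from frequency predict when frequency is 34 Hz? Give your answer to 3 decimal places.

6.160

b = Sxy/Sxx = 62.084/623.2 = 0.099621
a = ȳ − b·x̄ = 5.622 − 0.099621·28.6 = 2.772831
ŷ(34) = a + b·34 = 2.772831 + 0.099621·34 = 6.159955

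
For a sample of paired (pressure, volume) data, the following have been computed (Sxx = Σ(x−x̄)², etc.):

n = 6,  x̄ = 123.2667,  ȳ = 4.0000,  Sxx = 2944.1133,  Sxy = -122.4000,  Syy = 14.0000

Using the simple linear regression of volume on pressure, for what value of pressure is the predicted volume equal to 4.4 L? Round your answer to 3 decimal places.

113.645

b = Sxy/Sxx = -122.4/2944.1133 = -0.041574
a = ȳ − b·x̄ = 4 − (-0.041574)·123.2667 = 9.124750
Set a + b·x = 4.4: x = (4.4 − 9.124750) / (-0.041574) = 113.645415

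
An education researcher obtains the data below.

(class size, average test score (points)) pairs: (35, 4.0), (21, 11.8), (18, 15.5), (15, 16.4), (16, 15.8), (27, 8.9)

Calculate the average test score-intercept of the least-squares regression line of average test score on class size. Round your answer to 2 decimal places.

n = 6, Σx = 132, Σy = 72.4, Σxy = 1405.9, Σx² = 3200
Sxx = Σx² − (Σx)²/n = 3200 − 2904 = 296
Sxy = Σxy − (Σx)(Σy)/n = 1405.9 − 1592.8 = -186.9
b = Sxy/Sxx = -186.9/296 = -0.631419
a = ȳ − b·x̄ = 12.066667 − (-0.631419)·22 = 25.957883

25.96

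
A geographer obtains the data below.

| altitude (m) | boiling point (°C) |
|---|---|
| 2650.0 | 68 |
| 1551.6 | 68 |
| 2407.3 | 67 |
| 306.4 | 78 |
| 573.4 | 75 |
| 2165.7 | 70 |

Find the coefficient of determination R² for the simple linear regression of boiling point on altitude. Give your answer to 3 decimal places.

0.830

n = 6, Σx = 9654.4, Σy = 426, Σxy = 665501.1, Σx² = 20337980.86, Σy² = 30346
Sxx = Σx² − (Σx)²/n = 20337980.86 − 15534573.226667 = 4803407.633333
Sxy = Σxy − (Σx)(Σy)/n = 665501.1 − 685462.4 = -19961.3
Syy = Σy² − (Σy)²/n = 30346 − 30246 = 100
R² = Sxy²/(Sxx·Syy) = (-19961.3)²/(4803407.633333·100) = 0.829523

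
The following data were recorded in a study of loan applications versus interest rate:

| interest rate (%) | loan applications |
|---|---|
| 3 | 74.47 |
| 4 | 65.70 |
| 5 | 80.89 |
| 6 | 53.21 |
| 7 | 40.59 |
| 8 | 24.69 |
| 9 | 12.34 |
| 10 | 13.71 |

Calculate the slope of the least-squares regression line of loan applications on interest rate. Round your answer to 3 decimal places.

n = 8, Σx = 52, Σy = 365.6, Σxy = 1939.73, Σx² = 380
Sxx = Σx² − (Σx)²/n = 380 − 338 = 42
Sxy = Σxy − (Σx)(Σy)/n = 1939.73 − 2376.4 = -436.67
b = Sxy/Sxx = -436.67/42 = -10.396905

-10.397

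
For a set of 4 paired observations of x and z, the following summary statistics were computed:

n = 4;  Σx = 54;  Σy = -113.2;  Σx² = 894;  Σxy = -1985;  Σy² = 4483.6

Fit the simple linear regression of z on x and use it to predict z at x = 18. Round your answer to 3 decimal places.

-40.758

Sxx = Σx² − (Σx)²/n = 894 − 729 = 165
Sxy = Σxy − (Σx)(Σy)/n = -1985 − (-1528.2) = -456.8
b = Sxy/Sxx = -456.8/165 = -2.768485
a = ȳ − b·x̄ = -28.3 − (-2.768485)·13.5 = 9.074545
ŷ(18) = a + b·18 = 9.074545 + (-2.768485)·18 = -40.758182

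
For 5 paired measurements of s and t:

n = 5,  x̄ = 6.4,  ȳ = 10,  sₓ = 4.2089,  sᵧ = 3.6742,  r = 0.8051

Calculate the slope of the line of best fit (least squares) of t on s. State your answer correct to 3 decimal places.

b = r · sᵧ/sₓ = 0.8051 · 3.6742/4.2089 = 0.702820

0.703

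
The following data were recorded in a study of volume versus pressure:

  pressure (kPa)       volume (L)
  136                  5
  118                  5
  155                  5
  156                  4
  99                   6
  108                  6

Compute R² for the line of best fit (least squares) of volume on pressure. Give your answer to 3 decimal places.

0.730

n = 6, Σx = 772, Σy = 31, Σxy = 3911, Σx² = 102246, Σy² = 163
Sxx = Σx² − (Σx)²/n = 102246 − 99330.666667 = 2915.333333
Sxy = Σxy − (Σx)(Σy)/n = 3911 − 3988.666667 = -77.666667
Syy = Σy² − (Σy)²/n = 163 − 160.166667 = 2.833333
R² = Sxy²/(Sxx·Syy) = (-77.666667)²/(2915.333333·2.833333) = 0.730270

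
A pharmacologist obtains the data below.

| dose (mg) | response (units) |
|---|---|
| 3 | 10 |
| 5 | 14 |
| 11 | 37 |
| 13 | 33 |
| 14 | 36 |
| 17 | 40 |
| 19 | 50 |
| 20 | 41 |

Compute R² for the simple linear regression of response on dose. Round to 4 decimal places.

0.8914

n = 8, Σx = 102, Σy = 261, Σxy = 3890, Σx² = 1570, Σy² = 9831
Sxx = Σx² − (Σx)²/n = 1570 − 1300.5 = 269.5
Sxy = Σxy − (Σx)(Σy)/n = 3890 − 3327.75 = 562.25
Syy = Σy² − (Σy)²/n = 9831 − 8515.125 = 1315.875
R² = Sxy²/(Sxx·Syy) = (562.25)²/(269.5·1315.875) = 0.891426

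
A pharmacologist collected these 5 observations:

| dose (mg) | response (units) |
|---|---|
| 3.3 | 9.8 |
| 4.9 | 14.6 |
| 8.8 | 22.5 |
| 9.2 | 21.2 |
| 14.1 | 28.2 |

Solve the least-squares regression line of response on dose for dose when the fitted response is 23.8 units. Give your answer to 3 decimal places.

10.782

n = 5, Σx = 40.3, Σy = 96.3, Σxy = 894.54, Σx² = 395.79
Sxx = Σx² − (Σx)²/n = 395.79 − 324.818 = 70.972
Sxy = Σxy − (Σx)(Σy)/n = 894.54 − 776.178 = 118.362
b = Sxy/Sxx = 118.362/70.972 = 1.667728
a = ȳ − b·x̄ = 19.26 − 1.667728·8.06 = 5.818111
Set a + b·x = 23.8: x = (23.8 − 5.818111) / 1.667728 = 10.782266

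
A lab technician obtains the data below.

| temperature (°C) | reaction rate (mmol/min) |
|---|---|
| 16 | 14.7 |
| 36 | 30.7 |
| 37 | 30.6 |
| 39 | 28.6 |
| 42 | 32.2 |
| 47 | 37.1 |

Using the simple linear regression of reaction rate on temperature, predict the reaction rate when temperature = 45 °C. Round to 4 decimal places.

n = 6, Σx = 217, Σy = 173.9, Σxy = 6684.1, Σx² = 8415
Sxx = Σx² − (Σx)²/n = 8415 − 7848.166667 = 566.833333
Sxy = Σxy − (Σx)(Σy)/n = 6684.1 − 6289.383333 = 394.716667
b = Sxy/Sxx = 394.716667/566.833333 = 0.696354
a = ȳ − b·x̄ = 28.983333 − 0.696354·36.166667 = 3.798530
ŷ(45) = a + b·45 = 3.798530 + 0.696354·45 = 35.134460

35.1345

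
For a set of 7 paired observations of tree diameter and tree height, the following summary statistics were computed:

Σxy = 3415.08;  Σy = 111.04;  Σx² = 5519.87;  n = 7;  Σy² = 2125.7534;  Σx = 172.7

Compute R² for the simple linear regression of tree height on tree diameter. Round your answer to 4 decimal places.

0.9949

Sxx = Σx² − (Σx)²/n = 5519.87 − 4260.755714 = 1259.114286
Sxy = Σxy − (Σx)(Σy)/n = 3415.08 − 2739.515429 = 675.564571
Syy = Σy² − (Σy)²/n = 2125.7534 − 1761.411657 = 364.341743
R² = Sxy²/(Sxx·Syy) = (675.564571)²/(1259.114286·364.341743) = 0.994855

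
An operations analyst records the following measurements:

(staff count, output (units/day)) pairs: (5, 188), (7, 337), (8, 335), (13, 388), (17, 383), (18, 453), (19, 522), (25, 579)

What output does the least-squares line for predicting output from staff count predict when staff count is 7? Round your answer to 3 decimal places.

284.406

n = 8, Σx = 112, Σy = 3185, Σxy = 50081, Σx² = 1906
Sxx = Σx² − (Σx)²/n = 1906 − 1568 = 338
Sxy = Σxy − (Σx)(Σy)/n = 50081 − 44590 = 5491
b = Sxy/Sxx = 5491/338 = 16.245562
a = ȳ − b·x̄ = 398.125 − 16.245562·14 = 170.687130
ŷ(7) = a + b·7 = 170.687130 + 16.245562·7 = 284.406065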